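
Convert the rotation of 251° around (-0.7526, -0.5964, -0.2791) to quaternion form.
-0.5807 - 0.6127i - 0.4855j - 0.2272k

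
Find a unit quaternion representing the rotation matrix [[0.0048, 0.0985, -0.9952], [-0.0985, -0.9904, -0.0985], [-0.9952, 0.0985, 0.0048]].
-0.0698 - 0.7054i + 0.7054k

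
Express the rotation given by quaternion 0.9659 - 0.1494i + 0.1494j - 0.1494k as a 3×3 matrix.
[[0.9107, 0.244, 0.3333], [-0.3333, 0.9107, 0.244], [-0.244, -0.3333, 0.9107]]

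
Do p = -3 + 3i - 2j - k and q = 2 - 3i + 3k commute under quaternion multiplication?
No: pq = 6 + 9i - 10j - 17k ≠ 6 + 21i + 2j - 5k = qp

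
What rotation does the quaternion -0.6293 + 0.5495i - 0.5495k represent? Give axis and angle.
axis = (√2/2, 0, -√2/2), θ = 258°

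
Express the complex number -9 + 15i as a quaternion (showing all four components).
-9 + 15i + 0j + 0k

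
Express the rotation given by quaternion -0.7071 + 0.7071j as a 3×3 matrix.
[[0, 0, -1], [0, 1, 0], [1, 0, 0]]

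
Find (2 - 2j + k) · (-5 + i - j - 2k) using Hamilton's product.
-10 + 7i + 9j - 7k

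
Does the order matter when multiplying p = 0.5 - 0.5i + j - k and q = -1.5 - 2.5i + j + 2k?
Yes: pq = -1 + 2.5i + 2.5j + 4.5k ≠ -1 - 3.5i - 4.5j + 0.5k = qp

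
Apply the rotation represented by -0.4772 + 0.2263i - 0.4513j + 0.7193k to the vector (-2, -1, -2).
(-1.111, 2.785, 0.095)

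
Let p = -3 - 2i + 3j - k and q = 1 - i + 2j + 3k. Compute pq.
-8 + 12i + 4j - 11k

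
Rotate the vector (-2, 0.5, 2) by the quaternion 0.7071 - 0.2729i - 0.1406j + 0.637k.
(-1.803, -1.522, 1.638)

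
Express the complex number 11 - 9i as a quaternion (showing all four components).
11 - 9i + 0j + 0k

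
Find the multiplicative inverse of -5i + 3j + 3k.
0.1163i - 0.0698j - 0.0698k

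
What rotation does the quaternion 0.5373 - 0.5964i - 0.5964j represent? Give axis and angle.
axis = (-√2/2, -√2/2, 0), θ = 115°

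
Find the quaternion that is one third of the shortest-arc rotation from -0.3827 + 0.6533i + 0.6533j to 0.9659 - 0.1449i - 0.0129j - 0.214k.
-0.6716 + 0.5461i + 0.4934j + 0.0854k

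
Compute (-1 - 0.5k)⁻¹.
-0.8 + 0.4k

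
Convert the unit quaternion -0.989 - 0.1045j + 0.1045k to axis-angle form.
axis = (0, -√2/2, √2/2), θ = 343°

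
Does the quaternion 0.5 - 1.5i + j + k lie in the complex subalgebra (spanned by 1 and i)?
No. The quaternion 0.5 - 1.5i + j + k has j-coefficient y = 1 and k-coefficient z = 1, not both zero, so it does not lie in the complex subalgebra spanned by 1 and i.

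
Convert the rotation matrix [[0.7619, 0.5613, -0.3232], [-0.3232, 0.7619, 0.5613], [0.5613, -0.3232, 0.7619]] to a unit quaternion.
0.9063 - 0.244i - 0.244j - 0.244k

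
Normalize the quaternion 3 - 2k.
0.8321 - 0.5547k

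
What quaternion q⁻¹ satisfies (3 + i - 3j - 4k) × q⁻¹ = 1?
0.0857 - 0.0286i + 0.0857j + 0.1143k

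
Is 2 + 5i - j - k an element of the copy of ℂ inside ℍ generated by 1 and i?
No. The quaternion 2 + 5i - j - k has j-coefficient y = -1 and k-coefficient z = -1, not both zero, so it does not lie in the complex subalgebra spanned by 1 and i.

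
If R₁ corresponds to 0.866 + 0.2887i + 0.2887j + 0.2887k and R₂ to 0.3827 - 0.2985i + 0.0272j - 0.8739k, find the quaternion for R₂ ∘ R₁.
0.662 + 0.1121i - 0.0321j - 0.7403k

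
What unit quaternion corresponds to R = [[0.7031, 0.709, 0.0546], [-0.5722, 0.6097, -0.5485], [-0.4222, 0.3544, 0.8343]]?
0.887 + 0.2545i + 0.1344j - 0.3611k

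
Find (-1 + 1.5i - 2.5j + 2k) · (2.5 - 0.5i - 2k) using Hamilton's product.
2.25 + 9.25i - 4.25j + 5.75k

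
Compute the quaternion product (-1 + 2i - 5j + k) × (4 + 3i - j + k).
-16 + i - 18j + 16k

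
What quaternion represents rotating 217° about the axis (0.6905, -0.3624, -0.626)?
-0.3173 + 0.6548i - 0.3437j - 0.5937k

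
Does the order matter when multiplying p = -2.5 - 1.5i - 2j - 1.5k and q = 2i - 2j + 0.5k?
Yes: pq = -0.25 - 9i + 2.75j + 5.75k ≠ -0.25 - i + 7.25j - 8.25k = qp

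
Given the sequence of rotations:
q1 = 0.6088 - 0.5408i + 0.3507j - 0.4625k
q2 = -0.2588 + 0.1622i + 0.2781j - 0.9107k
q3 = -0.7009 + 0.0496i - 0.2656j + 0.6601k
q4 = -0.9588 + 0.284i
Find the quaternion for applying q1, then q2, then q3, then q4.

q2 · q1 = -0.5886 + 0.4295i + 0.6461j - 0.2275k
q3 · q2 · q1 = 0.713 - 0.6963i - 0.0017j - 0.083k
q4 · q3 · q2 · q1 = -0.4859 + 0.8701i + 0.0252j + 0.0791k
-0.4859 + 0.8701i + 0.0252j + 0.0791k


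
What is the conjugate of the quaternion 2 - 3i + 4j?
2 + 3i - 4j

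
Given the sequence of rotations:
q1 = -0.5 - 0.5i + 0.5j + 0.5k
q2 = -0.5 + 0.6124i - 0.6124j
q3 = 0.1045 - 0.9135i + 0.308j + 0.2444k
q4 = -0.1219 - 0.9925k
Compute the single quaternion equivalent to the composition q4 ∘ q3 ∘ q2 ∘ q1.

q2 · q1 = 0.8624 - 0.3624i - 0.25j - 0.25k
q3 · q2 · q1 = -0.1028 - 0.8416i - 0.0775j + 0.5246k
q4 · q3 · q2 · q1 = 0.5332 + 0.0257i + 0.8447j + 0.0381k
0.5332 + 0.0257i + 0.8447j + 0.0381k


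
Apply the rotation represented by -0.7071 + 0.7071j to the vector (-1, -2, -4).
(4, -2, -1)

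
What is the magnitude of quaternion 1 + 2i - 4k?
√21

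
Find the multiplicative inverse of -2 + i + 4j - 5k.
-0.0435 - 0.0217i - 0.087j + 0.1087k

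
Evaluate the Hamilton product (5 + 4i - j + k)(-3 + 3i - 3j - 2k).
-28 + 8i - j - 22k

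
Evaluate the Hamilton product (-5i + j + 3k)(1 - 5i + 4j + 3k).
-38 - 14i + j - 12k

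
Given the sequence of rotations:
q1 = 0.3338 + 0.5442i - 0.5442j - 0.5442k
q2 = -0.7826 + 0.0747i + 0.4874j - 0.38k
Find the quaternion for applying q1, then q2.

q2 · q1 = -0.2434 - 0.873i + 0.4224j - 0.0068k
-0.2434 - 0.873i + 0.4224j - 0.0068k


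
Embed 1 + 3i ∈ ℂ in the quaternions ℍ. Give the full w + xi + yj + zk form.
1 + 3i + 0j + 0k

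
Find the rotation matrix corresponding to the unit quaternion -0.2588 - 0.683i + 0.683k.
[[0.067, 0.3535, -0.933], [-0.3535, -0.866, -0.3535], [-0.933, 0.3535, 0.067]]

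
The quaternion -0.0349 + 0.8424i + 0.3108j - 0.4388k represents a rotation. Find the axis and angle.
axis = (0.8429, 0.311, -0.4391), θ = 184°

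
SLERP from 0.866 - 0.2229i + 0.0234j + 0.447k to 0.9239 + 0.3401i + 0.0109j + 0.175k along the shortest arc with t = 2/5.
0.9348 + 0.0044i + 0.0193j + 0.3546k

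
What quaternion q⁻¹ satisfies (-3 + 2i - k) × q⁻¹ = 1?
-0.2143 - 0.1429i + 0.0714k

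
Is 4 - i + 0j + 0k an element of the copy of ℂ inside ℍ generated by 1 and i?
Yes. The quaternion 4 - i has j- and k-coefficients y = z = 0, so it lies in the complex subalgebra spanned by 1 and i.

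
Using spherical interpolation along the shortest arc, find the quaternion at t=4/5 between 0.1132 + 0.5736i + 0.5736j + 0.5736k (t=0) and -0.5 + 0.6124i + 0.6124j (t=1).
-0.3937 + 0.6435i + 0.6435j + 0.1299k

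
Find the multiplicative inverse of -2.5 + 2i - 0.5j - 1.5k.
-0.1961 - 0.1569i + 0.0392j + 0.1176k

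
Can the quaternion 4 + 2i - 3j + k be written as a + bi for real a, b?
No. The quaternion 4 + 2i - 3j + k has j-coefficient y = -3 and k-coefficient z = 1, not both zero, so it does not lie in the complex subalgebra spanned by 1 and i.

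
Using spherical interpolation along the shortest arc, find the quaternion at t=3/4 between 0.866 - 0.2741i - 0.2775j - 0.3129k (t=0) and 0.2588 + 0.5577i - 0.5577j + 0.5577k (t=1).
0.5569 + 0.4055i - 0.6103j + 0.3911k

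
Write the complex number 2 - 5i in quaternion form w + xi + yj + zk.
2 - 5i + 0j + 0k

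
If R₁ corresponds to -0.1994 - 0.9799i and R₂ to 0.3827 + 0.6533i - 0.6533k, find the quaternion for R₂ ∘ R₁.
0.5639 - 0.5053i + 0.6402j + 0.1303k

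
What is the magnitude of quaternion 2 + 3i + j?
√14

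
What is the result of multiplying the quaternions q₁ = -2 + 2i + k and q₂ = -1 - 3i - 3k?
11 + 4i + 3j + 5k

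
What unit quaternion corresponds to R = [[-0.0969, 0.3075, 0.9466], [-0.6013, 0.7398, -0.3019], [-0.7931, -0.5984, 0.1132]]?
0.6626 - 0.1119i + 0.6564j - 0.3429k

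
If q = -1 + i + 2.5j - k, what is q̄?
-1 - i - 2.5j + k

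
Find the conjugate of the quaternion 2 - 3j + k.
2 + 3j - k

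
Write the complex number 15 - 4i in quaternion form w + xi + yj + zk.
15 - 4i + 0j + 0k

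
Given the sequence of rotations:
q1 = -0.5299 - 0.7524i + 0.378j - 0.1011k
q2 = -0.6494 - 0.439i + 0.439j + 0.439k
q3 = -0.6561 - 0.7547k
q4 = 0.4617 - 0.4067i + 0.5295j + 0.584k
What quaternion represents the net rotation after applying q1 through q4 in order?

q2 · q1 = -0.1077 + 0.5109i - 0.8528j - 0.0026k
q3 · q2 · q1 = 0.0687 - 0.9788i + 0.1739j + 0.083k
q4 · q3 · q2 · q1 = -0.5069 - 0.5375i - 0.4212j + 0.526k
-0.5069 - 0.5375i - 0.4212j + 0.526k


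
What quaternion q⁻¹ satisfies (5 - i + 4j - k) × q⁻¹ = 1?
0.1163 + 0.0233i - 0.093j + 0.0233k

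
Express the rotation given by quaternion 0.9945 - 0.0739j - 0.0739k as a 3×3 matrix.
[[0.9782, 0.147, -0.147], [-0.147, 0.9891, 0.0109], [0.147, 0.0109, 0.9891]]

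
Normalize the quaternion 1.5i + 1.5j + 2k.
0.5145i + 0.5145j + 0.686k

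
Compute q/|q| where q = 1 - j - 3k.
0.3015 - 0.3015j - 0.9045k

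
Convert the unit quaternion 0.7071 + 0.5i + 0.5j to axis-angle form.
axis = (√2/2, √2/2, 0), θ = π/2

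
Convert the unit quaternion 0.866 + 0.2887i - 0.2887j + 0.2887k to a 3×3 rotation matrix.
[[0.6666, -0.6667, -0.3333], [0.3333, 0.6666, -0.6667], [0.6667, 0.3333, 0.6666]]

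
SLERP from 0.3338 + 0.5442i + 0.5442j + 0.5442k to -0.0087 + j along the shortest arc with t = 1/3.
0.2419 + 0.3998i + 0.7885j + 0.3998k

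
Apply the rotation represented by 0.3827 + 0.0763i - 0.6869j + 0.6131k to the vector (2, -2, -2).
(0.622, 2.057, 2.717)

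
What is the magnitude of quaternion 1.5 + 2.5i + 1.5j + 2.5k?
√17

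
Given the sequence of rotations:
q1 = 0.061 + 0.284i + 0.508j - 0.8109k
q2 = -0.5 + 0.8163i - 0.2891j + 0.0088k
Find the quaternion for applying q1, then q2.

q2 · q1 = -0.1083 + 0.1378i + 0.3928j + 0.9028k
-0.1083 + 0.1378i + 0.3928j + 0.9028k


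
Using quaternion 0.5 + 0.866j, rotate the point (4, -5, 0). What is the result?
(-2, -5, -3.464)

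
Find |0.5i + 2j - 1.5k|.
2.55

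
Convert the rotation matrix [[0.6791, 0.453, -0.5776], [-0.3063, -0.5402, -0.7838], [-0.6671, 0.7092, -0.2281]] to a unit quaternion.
0.4772 + 0.7822i + 0.0469j - 0.3978k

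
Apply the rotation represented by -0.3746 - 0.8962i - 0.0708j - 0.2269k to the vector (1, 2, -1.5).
(0.111, -0.163, 2.685)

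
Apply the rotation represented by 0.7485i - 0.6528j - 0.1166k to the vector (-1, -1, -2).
(1.206, 0.82, 1.968)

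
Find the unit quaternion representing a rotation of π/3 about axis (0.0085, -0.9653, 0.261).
0.866 + 0.0043i - 0.4827j + 0.1305k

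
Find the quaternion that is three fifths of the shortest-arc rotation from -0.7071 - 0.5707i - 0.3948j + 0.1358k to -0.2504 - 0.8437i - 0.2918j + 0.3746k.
-0.454 - 0.7668i - 0.3483j + 0.2909k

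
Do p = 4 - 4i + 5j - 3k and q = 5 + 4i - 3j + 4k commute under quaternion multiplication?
No: pq = 63 + 7i + 17j - 7k ≠ 63 - 15i + 9j + 9k = qp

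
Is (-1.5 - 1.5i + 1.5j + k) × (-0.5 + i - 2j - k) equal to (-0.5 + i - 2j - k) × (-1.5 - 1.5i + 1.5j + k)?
No: pq = 6.25 - 0.25i + 1.75j + 2.5k ≠ 6.25 - 1.25i + 2.75j - 0.5k = qp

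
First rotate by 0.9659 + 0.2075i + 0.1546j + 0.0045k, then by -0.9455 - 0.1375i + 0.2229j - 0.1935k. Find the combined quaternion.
-0.9183 - 0.2981i + 0.0296j - 0.2587k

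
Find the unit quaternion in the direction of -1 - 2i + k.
-0.4082 - 0.8165i + 0.4082k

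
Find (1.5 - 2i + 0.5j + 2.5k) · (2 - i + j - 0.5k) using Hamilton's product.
1.75 - 8.25i - j + 2.75k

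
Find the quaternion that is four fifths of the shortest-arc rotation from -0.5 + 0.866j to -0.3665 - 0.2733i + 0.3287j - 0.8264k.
-0.4379 - 0.2358i + 0.4943j - 0.713k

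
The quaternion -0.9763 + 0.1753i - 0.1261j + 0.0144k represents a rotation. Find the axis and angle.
axis = (0.81, -0.5827, 0.0665), θ = 335°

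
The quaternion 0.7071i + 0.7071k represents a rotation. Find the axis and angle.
axis = (√2/2, 0, √2/2), θ = π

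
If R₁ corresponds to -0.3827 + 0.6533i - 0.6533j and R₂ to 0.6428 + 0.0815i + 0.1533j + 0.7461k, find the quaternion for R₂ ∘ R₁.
-0.1991 + 0.8762i + 0.0088j - 0.4389k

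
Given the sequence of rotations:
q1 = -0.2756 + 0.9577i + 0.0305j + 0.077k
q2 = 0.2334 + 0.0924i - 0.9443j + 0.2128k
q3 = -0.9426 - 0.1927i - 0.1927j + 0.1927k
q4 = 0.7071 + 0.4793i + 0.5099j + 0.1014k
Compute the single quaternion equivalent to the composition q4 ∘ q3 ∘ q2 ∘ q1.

q2 · q1 = -0.1404 + 0.1189i + 0.4641j + 0.8665k
q3 · q2 · q1 = 0.0777 - 0.3414i - 0.2205j - 0.9103k
q4 · q3 · q2 · q1 = 0.4233 - 0.646i + 0.2854j - 0.5674k
0.4233 - 0.646i + 0.2854j - 0.5674k


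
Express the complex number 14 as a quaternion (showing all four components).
14 + 0i + 0j + 0k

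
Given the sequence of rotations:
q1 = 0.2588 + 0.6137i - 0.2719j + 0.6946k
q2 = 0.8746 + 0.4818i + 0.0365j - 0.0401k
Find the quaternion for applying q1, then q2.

q2 · q1 = -0.0316 + 0.6759i - 0.5876j + 0.4437k
-0.0316 + 0.6759i - 0.5876j + 0.4437k


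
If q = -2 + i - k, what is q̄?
-2 - i + k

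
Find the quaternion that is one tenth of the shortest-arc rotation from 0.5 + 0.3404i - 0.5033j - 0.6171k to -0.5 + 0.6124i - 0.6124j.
0.4105 + 0.4077i - 0.5634j - 0.5897k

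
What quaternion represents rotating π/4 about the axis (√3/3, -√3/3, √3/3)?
0.9239 + 0.2209i - 0.2209j + 0.2209k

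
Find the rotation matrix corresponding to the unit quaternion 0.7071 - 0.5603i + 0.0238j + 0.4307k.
[[0.6279, -0.6358, -0.449], [0.5824, 0.0011, 0.8129], [-0.5163, -0.7719, 0.371]]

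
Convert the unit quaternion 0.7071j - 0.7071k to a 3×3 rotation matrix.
[[-1, 0, 0], [0, 0, -1], [0, -1, 0]]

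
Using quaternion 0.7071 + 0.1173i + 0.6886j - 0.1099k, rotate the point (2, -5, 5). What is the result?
(3.21, -6.316, -1.951)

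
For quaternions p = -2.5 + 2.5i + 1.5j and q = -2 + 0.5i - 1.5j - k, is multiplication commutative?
No: pq = 6 - 7.75i + 3.25j - 2k ≠ 6 - 4.75i - 1.75j + 7k = qp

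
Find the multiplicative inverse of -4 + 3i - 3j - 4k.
-0.08 - 0.06i + 0.06j + 0.08k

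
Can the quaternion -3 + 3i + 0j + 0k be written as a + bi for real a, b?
Yes. The quaternion -3 + 3i has j- and k-coefficients y = z = 0, so it lies in the complex subalgebra spanned by 1 and i.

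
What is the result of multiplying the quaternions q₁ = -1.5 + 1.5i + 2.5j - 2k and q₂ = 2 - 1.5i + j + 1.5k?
-0.25 + 11i + 4.25j - k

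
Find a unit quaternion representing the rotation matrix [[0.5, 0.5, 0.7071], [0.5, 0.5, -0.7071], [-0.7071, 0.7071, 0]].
0.7071 + 0.5i + 0.5j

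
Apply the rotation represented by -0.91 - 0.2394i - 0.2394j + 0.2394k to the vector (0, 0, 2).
(0.642, -1.101, 1.542)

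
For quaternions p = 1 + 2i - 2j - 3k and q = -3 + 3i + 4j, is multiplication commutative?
No: pq = -1 + 9i + j + 23k ≠ -1 - 15i + 19j - 5k = qp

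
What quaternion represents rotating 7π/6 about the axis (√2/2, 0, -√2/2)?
-0.2588 + 0.683i - 0.683k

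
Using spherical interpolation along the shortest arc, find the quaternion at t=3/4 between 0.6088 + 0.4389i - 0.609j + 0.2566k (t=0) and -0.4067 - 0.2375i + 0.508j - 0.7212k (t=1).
0.4722 + 0.2977i - 0.5501j + 0.6211k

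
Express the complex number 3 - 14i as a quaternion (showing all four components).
3 - 14i + 0j + 0k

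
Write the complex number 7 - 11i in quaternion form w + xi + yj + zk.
7 - 11i + 0j + 0k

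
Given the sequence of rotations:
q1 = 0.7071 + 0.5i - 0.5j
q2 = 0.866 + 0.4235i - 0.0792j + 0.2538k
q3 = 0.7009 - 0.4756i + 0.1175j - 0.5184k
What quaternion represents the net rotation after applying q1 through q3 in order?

q2 · q1 = 0.361 + 0.8594i - 0.3621j + 0.0073k
q3 · q2 · q1 = 0.7081 + 0.2438i - 0.6534j - 0.1108k
0.7081 + 0.2438i - 0.6534j - 0.1108k


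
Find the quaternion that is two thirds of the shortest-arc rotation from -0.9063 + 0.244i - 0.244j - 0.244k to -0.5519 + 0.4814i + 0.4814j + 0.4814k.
-0.7978 + 0.4695i + 0.2674j + 0.2674k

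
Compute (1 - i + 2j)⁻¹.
0.1667 + 0.1667i - 0.3333j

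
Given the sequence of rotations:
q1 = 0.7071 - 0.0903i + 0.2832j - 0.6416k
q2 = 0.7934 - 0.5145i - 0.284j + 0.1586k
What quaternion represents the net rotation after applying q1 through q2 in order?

q2 · q1 = 0.6967 - 0.2981i - 0.3206j - 0.5683k
0.6967 - 0.2981i - 0.3206j - 0.5683k


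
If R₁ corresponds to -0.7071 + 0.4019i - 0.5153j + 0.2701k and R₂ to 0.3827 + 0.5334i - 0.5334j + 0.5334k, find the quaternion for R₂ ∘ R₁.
-0.9039 - 0.0926i + 0.2503j - 0.3343k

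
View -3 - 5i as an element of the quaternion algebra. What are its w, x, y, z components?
-3 - 5i + 0j + 0k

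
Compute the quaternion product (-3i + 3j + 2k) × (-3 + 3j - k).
-7 - 12j - 15k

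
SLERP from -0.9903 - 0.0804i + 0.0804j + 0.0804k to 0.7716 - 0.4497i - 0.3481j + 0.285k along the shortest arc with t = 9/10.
-0.8161 + 0.4034i + 0.3279j - 0.2524k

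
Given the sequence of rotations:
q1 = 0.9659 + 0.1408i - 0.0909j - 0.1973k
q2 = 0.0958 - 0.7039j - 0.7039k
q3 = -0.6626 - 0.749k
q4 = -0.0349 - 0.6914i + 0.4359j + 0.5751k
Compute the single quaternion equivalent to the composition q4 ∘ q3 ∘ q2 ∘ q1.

q2 · q1 = -0.1103 + 0.0884i - 0.7877j - 0.5997k
q3 · q2 · q1 = -0.3761 - 0.6486i + 0.4557j + 0.48k
q4 · q3 · q2 · q1 = -0.91 + 0.2298i - 0.221j - 0.2654k
-0.91 + 0.2298i - 0.221j - 0.2654k


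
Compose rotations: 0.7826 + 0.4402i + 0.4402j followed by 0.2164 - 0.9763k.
0.1694 + 0.525i - 0.3345j - 0.7641k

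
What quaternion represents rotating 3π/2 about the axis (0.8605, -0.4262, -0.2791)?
-0.7071 + 0.6085i - 0.3014j - 0.1974k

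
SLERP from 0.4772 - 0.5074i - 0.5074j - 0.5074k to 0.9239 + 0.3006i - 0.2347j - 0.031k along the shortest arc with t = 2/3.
0.8938 + 0.0209i - 0.3843j - 0.2301k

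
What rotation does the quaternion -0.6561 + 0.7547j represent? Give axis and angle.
axis = (0, 1, 0), θ = 262°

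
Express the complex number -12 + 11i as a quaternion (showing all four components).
-12 + 11i + 0j + 0k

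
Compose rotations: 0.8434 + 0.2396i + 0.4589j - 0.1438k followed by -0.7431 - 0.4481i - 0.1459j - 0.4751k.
-0.5207 - 0.317i - 0.6423j - 0.4645k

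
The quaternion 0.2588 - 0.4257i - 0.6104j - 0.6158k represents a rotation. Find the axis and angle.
axis = (-0.4407, -0.6319, -0.6375), θ = 5π/6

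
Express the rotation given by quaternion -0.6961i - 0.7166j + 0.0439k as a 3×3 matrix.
[[-0.0309, 0.9977, -0.0611], [0.9977, 0.027, -0.0629], [-0.0611, -0.0629, -0.9961]]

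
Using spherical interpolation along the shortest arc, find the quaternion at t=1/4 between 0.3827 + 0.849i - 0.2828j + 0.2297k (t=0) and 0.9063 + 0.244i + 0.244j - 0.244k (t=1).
0.5961 + 0.7785i - 0.1592j + 0.1152k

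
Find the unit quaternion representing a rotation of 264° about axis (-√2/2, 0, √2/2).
-0.6691 - 0.5255i + 0.5255k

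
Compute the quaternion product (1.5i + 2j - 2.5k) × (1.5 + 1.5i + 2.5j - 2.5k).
-13.5 + 3.5i + 3j - 3k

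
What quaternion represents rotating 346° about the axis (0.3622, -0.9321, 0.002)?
-0.9925 + 0.0441i - 0.1136j + 0.0002k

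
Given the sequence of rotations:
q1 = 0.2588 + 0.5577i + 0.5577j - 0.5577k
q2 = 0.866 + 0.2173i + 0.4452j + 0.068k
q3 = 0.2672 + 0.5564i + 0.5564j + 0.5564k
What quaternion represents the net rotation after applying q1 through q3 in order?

q2 · q1 = -0.1074 + 0.253i + 0.7573j - 0.5925k
q3 · q2 · q1 = -0.2612 - 0.7432i + 0.613j + 0.0625k
-0.2612 - 0.7432i + 0.613j + 0.0625k


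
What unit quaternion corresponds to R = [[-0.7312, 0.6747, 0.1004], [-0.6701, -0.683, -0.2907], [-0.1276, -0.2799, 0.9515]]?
-0.3665 - 0.0074i - 0.1555j + 0.9173k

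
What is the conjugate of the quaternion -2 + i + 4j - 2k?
-2 - i - 4j + 2k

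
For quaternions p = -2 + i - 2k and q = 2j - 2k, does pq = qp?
No: pq = -4 + 4i - 2j + 6k ≠ -4 - 4i - 6j + 2k = qp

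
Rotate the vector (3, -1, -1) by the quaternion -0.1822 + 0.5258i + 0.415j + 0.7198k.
(-2.446, 0.322, 2.216)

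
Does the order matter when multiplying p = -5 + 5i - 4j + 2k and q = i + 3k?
Yes: pq = -11 - 17i - 13j - 11k ≠ -11 + 7i + 13j - 19k = qp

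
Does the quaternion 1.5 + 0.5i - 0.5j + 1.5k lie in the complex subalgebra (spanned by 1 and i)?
No. The quaternion 1.5 + 0.5i - 0.5j + 1.5k has j-coefficient y = -0.5 and k-coefficient z = 1.5, not both zero, so it does not lie in the complex subalgebra spanned by 1 and i.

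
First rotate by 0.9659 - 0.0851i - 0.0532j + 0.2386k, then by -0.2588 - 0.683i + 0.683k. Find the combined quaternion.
-0.4711 - 0.6014i + 0.1186j + 0.6343k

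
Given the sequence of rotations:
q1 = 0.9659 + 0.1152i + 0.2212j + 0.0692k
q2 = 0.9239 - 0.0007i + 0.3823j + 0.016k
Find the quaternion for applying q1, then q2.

q2 · q1 = 0.8068 + 0.1287i + 0.5755j + 0.0352k
0.8068 + 0.1287i + 0.5755j + 0.0352k


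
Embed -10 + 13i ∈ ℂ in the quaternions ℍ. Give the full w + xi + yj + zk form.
-10 + 13i + 0j + 0k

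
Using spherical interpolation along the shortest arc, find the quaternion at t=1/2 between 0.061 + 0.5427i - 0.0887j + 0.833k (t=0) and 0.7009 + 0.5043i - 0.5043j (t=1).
0.4618 + 0.6346i - 0.3594j + 0.5049k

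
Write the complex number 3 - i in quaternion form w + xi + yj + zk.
3 - i + 0j + 0k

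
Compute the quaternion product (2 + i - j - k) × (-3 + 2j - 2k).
-6 + i + 9j + k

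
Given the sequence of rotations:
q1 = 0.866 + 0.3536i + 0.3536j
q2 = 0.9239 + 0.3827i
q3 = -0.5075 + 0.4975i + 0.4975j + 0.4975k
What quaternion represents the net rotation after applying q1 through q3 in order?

q2 · q1 = 0.6648 + 0.6581i + 0.3267j + 0.1353k
q3 · q2 · q1 = -0.8946 - 0.0985i + 0.425j + 0.0972k
-0.8946 - 0.0985i + 0.425j + 0.0972k


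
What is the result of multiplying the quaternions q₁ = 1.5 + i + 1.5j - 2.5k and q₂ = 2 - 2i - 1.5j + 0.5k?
8.5 - 4i + 5.25j - 2.75k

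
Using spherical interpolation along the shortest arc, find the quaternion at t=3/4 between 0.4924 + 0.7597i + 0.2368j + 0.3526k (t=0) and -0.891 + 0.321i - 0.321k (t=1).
0.9182 - 0.0262i + 0.077j + 0.3877k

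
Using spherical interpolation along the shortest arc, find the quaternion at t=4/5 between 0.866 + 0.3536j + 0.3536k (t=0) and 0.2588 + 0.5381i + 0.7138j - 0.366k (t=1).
0.4505 + 0.4743i + 0.72j - 0.2318k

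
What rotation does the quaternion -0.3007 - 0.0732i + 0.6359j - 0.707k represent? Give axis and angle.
axis = (-0.0768, 0.6668, -0.7413), θ = 215°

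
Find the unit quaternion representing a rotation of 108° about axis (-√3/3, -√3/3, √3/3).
0.5878 - 0.4671i - 0.4671j + 0.4671k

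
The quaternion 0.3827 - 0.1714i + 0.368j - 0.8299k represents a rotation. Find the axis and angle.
axis = (-0.1855, 0.3983, -0.8983), θ = 3π/4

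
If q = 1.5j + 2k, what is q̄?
-1.5j - 2k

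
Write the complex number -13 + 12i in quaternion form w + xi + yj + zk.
-13 + 12i + 0j + 0k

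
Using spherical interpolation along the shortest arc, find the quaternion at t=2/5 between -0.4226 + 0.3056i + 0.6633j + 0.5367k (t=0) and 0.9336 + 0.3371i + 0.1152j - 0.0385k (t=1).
-0.8001 + 0.0492i + 0.4292j + 0.4162k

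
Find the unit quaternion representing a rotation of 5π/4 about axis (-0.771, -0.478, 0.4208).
-0.3827 - 0.7123i - 0.4416j + 0.3888k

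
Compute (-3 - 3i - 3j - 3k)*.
-3 + 3i + 3j + 3k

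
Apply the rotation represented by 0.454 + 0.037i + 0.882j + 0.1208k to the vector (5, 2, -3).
(-5.443, 2.272, -1.79)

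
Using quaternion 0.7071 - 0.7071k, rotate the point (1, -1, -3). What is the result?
(-1, -1, -3)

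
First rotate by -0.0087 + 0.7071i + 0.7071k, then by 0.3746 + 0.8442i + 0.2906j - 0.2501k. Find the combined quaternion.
-0.4233 + 0.463i - 0.7763j + 0.0616k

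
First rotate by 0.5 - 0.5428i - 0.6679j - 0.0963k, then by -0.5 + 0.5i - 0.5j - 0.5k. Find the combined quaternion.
-0.3607 + 0.2356i + 0.4035j - 0.8072k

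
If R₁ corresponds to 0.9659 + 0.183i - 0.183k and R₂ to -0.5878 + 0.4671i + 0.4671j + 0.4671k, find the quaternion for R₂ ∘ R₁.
-0.5678 + 0.2581i + 0.6221j + 0.4733k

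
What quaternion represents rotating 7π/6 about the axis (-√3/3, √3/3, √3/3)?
-0.2588 - 0.5577i + 0.5577j + 0.5577k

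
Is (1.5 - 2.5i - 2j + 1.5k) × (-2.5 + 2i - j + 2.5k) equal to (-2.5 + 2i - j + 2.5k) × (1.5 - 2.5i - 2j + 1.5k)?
No: pq = -4.5 + 5.75i + 12.75j + 6.5k ≠ -4.5 + 12.75i - 5.75j - 6.5k = qp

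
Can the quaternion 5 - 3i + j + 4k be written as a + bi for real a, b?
No. The quaternion 5 - 3i + j + 4k has j-coefficient y = 1 and k-coefficient z = 4, not both zero, so it does not lie in the complex subalgebra spanned by 1 and i.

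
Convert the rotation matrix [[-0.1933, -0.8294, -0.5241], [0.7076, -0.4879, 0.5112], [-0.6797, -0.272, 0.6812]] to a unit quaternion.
0.5 - 0.3916i + 0.0778j + 0.7685k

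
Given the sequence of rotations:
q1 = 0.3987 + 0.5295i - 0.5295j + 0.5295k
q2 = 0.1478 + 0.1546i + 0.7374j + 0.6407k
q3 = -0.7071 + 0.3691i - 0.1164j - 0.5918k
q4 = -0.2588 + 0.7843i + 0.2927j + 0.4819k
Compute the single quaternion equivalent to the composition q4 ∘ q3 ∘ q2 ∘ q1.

q2 · q1 = 0.0283 + 0.8696i + 0.4731j - 0.1386k
q3 · q2 · q1 = -0.3679 - 0.3083i - 0.8013j + 0.3571k
q4 · q3 · q2 · q1 = 0.3995 + 0.2819i - 0.329j - 0.8079k
0.3995 + 0.2819i - 0.329j - 0.8079k


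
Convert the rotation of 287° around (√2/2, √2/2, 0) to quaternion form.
-0.8039 + 0.4206i + 0.4206j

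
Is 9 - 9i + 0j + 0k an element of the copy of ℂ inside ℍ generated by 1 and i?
Yes. The quaternion 9 - 9i has j- and k-coefficients y = z = 0, so it lies in the complex subalgebra spanned by 1 and i.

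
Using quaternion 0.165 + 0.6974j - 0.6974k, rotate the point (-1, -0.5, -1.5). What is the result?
(0.485, 1.676, 0.676)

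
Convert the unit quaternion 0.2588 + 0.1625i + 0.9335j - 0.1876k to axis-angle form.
axis = (0.1682, 0.9664, -0.1942), θ = 5π/6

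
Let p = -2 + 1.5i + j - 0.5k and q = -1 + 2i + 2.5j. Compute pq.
-3.5 - 4.25i - 7j + 2.25k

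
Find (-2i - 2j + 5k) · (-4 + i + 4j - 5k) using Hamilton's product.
35 - 2i + 3j - 26k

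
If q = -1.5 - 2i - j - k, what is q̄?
-1.5 + 2i + j + k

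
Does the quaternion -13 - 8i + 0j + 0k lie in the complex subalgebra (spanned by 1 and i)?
Yes. The quaternion -13 - 8i has j- and k-coefficients y = z = 0, so it lies in the complex subalgebra spanned by 1 and i.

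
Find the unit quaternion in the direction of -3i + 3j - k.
-0.6882i + 0.6882j - 0.2294k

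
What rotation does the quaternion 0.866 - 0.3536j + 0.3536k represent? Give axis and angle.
axis = (0, -√2/2, √2/2), θ = π/3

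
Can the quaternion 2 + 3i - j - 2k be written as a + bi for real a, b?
No. The quaternion 2 + 3i - j - 2k has j-coefficient y = -1 and k-coefficient z = -2, not both zero, so it does not lie in the complex subalgebra spanned by 1 and i.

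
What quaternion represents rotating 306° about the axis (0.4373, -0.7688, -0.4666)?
-0.891 + 0.1985i - 0.349j - 0.2118k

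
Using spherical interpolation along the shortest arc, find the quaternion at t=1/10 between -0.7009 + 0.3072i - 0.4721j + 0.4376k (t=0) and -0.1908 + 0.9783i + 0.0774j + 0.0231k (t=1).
-0.6843 + 0.4124i - 0.435j + 0.4152k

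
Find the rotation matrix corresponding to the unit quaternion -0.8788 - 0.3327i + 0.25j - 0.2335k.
[[0.766, -0.5767, -0.284], [0.244, 0.6696, -0.7015], [0.5948, 0.468, 0.6536]]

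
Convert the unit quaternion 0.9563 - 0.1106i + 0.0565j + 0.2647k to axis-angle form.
axis = (-0.3783, 0.1932, 0.9053), θ = 34°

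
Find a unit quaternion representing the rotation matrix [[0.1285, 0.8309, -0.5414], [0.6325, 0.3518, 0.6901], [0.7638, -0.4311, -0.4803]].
-0.5 + 0.5606i + 0.6526j + 0.0992k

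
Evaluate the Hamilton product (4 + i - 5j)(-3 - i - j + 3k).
-16 - 22i + 8j + 6k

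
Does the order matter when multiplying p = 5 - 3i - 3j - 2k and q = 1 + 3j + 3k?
Yes: pq = 20 - 6i + 21j + 4k ≠ 20 + 3j + 22k = qp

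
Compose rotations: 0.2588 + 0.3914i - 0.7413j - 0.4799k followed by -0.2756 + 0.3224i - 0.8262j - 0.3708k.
-0.9879 + 0.0972i + 0.0001j + 0.1207k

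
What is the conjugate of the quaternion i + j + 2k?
-i - j - 2k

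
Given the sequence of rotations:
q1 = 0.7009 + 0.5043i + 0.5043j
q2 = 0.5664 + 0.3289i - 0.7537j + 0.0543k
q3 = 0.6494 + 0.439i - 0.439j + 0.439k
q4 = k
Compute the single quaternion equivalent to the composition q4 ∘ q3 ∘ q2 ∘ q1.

q2 · q1 = 0.6112 + 0.4888i - 0.2152j + 0.584k
q3 · q2 · q1 = -0.1685 + 0.4238i - 0.4499j + 0.7677k
q4 · q3 · q2 · q1 = -0.7677 + 0.4499i + 0.4238j - 0.1685k
-0.7677 + 0.4499i + 0.4238j - 0.1685k


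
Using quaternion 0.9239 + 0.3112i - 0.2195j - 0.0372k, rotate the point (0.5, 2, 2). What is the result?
(-0.543, 0.387, 2.794)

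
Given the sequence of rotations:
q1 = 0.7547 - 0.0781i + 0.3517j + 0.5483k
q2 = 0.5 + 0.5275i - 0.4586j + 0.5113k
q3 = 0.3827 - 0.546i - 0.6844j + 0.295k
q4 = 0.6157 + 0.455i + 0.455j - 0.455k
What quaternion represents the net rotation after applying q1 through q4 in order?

q2 · q1 = 0.2995 - 0.0722i - 0.4994j + 0.8097k
q3 · q2 · q1 = -0.5055 - 0.598i + 0.0247j + 0.6215k
q4 · q3 · q2 · q1 = 0.2324 - 0.3042i - 0.2255j + 0.896k
0.2324 - 0.3042i - 0.2255j + 0.896k


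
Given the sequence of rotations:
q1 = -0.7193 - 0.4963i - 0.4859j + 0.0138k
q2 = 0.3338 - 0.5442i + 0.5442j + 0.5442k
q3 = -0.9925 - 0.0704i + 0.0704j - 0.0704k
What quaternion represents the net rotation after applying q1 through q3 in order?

q2 · q1 = -0.2533 + 0.4977i - 0.8162j + 0.1477k
q3 · q2 · q1 = 0.3543 - 0.5232i + 0.7676j - 0.1063k
0.3543 - 0.5232i + 0.7676j - 0.1063k


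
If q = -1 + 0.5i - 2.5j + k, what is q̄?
-1 - 0.5i + 2.5j - k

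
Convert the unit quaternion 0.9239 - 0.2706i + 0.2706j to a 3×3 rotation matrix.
[[0.8536, -0.1464, 0.5], [-0.1464, 0.8536, 0.5], [-0.5, -0.5, 0.7071]]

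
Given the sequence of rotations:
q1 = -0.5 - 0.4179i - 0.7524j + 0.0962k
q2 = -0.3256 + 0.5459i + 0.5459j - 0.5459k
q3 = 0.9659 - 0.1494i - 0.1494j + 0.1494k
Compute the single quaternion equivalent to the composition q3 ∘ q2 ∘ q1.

q2 · q1 = 0.8542 - 0.4951i + 0.1476j + 0.059k
q3 · q2 · q1 = 0.7643 - 0.6367i - 0.0502j + 0.0886k
0.7643 - 0.6367i - 0.0502j + 0.0886k


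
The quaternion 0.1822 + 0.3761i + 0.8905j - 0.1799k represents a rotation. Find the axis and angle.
axis = (0.3825, 0.9057, -0.183), θ = 159°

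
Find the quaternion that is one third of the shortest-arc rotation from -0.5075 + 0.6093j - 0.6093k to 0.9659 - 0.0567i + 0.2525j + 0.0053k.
-0.8007 + 0.0239i + 0.3654j - 0.4742k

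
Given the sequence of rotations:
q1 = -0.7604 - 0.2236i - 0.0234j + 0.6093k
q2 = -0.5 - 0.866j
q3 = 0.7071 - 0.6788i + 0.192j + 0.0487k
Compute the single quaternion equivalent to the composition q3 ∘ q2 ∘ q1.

q2 · q1 = 0.3599 - 0.4159i + 0.6702j - 0.4983k
q3 · q2 · q1 = -0.1322 - 0.6667i + 0.1845j - 0.7099k
-0.1322 - 0.6667i + 0.1845j - 0.7099k


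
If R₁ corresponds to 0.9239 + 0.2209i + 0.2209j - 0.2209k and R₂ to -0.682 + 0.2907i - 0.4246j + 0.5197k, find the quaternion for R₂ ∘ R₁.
-0.4857 + 0.0969i - 0.3639j + 0.7888k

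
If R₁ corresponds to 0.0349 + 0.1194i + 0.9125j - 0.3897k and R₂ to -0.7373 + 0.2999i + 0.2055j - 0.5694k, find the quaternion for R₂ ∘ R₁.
-0.471 + 0.3619i - 0.6167j + 0.5166k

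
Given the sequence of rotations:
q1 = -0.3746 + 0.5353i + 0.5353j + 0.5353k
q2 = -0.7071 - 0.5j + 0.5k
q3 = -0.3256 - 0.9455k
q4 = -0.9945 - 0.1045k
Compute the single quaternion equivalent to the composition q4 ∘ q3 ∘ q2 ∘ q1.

q2 · q1 = 0.2649 - 0.9138i + 0.0764j - 0.2982k
q3 · q2 · q1 = -0.3682 + 0.3698i + 0.8391j - 0.1534k
q4 · q3 · q2 · q1 = 0.3501 - 0.2801i - 0.8731j + 0.191k
0.3501 - 0.2801i - 0.8731j + 0.191k


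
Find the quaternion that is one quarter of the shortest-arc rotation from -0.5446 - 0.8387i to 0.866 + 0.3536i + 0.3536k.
-0.6572 - 0.7476i - 0.0955k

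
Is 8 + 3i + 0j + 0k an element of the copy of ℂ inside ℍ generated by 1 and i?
Yes. The quaternion 8 + 3i has j- and k-coefficients y = z = 0, so it lies in the complex subalgebra spanned by 1 and i.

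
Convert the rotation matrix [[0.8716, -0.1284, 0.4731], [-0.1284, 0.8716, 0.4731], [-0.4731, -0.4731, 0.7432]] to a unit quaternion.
0.9336 - 0.2534i + 0.2534j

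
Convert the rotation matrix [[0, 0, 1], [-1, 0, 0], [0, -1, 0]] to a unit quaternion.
-0.5 + 0.5i - 0.5j + 0.5k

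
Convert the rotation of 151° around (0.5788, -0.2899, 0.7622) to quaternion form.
0.2504 + 0.5604i - 0.2807j + 0.7379k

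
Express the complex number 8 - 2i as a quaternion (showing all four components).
8 - 2i + 0j + 0k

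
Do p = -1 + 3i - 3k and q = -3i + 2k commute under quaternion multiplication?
No: pq = 15 + 3i + 3j - 2k ≠ 15 + 3i - 3j - 2k = qp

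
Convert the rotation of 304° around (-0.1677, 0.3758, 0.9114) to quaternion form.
-0.8829 - 0.0787i + 0.1764j + 0.4279k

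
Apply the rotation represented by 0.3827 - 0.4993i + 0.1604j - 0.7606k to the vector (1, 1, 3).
(2.86, -0.983, 1.36)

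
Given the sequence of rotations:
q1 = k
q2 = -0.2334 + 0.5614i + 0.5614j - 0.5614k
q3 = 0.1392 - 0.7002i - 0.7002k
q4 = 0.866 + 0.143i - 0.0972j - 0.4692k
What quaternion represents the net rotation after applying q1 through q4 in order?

q2 · q1 = 0.5614 + 0.5614i - 0.5614j - 0.2334k
q3 · q2 · q1 = 0.3078 - 0.708i - 0.6347j - 0.0325k
q4 · q3 · q2 · q1 = 0.2909 - 0.8638i - 0.2427j - 0.3321k
0.2909 - 0.8638i - 0.2427j - 0.3321k


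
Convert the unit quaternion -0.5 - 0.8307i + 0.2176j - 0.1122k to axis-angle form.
axis = (-0.9592, 0.2513, -0.1296), θ = 4π/3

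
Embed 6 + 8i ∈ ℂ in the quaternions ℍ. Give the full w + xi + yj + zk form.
6 + 8i + 0j + 0k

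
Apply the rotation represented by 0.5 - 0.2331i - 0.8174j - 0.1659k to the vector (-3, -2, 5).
(-3.62, 0.203, -4.985)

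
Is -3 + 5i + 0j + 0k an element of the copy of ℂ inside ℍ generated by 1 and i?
Yes. The quaternion -3 + 5i has j- and k-coefficients y = z = 0, so it lies in the complex subalgebra spanned by 1 and i.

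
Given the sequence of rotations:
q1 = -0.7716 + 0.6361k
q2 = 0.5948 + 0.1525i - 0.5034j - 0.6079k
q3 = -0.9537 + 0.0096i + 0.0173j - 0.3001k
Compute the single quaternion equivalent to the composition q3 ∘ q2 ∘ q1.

q2 · q1 = -0.0723 - 0.4379i + 0.2914j + 0.8474k
q3 · q2 · q1 = 0.3224 + 0.519i - 0.1559j - 0.7761k
0.3224 + 0.519i - 0.1559j - 0.7761k


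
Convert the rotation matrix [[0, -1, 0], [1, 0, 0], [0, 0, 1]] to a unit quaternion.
0.7071 + 0.7071k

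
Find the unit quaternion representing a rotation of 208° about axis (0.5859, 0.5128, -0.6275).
-0.2419 + 0.5685i + 0.4976j - 0.6089k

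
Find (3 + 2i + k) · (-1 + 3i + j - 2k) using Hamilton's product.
-7 + 6i + 10j - 5k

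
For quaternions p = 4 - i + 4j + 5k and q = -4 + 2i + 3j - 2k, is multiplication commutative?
No: pq = -16 - 11i + 4j - 39k ≠ -16 + 35i - 12j - 17k = qp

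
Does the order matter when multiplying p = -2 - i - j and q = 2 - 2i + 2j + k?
Yes: pq = -4 + i - 5j - 6k ≠ -4 + 3i - 7j + 2k = qp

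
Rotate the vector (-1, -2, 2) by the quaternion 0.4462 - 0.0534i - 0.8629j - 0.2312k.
(-1.492, -0.767, -2.487)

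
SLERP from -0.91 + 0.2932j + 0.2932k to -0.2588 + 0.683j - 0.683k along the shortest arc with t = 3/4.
-0.5303 + 0.69j - 0.4926k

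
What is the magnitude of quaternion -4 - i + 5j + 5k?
√67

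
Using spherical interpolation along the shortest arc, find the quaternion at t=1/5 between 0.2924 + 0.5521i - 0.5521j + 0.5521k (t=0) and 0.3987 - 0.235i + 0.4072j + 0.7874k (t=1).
0.3758 + 0.4364i - 0.3888j + 0.7191k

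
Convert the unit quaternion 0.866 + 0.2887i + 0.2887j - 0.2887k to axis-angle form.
axis = (√3/3, √3/3, -√3/3), θ = π/3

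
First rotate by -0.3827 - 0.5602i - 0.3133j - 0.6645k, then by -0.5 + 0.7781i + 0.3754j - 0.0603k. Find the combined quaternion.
0.7048 - 0.286i + 0.5638j + 0.3218k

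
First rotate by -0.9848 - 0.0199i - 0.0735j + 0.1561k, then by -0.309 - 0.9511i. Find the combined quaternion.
0.2854 + 0.9428i + 0.1712j + 0.0217k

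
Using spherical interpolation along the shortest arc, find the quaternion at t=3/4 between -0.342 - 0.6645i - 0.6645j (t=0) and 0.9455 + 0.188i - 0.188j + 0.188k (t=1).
-0.912 - 0.3739i - 0.0551j - 0.1594k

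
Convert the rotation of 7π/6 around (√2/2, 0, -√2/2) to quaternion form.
-0.2588 + 0.683i - 0.683k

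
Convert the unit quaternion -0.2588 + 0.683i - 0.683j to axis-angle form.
axis = (√2/2, -√2/2, 0), θ = 7π/6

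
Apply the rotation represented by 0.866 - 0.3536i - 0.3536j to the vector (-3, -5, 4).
(-5.95, -2.05, 3.224)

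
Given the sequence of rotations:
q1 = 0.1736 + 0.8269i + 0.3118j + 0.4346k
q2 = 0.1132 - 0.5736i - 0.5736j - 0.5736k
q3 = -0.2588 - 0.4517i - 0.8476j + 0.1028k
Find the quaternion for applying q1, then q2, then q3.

q2 · q1 = 0.9221 - 0.0764i - 0.2893j + 0.2451k
q3 · q2 · q1 = -0.5436 - 0.5747i - 0.6038j + 0.0973k
-0.5436 - 0.5747i - 0.6038j + 0.0973k


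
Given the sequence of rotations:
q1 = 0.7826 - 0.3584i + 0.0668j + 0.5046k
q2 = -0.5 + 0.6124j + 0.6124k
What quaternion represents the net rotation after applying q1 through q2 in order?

q2 · q1 = -0.7412 + 0.4473i + 0.2264j + 0.4464k
-0.7412 + 0.4473i + 0.2264j + 0.4464k


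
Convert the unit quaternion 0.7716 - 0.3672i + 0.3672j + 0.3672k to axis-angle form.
axis = (-√3/3, √3/3, √3/3), θ = 79°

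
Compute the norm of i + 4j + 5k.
√42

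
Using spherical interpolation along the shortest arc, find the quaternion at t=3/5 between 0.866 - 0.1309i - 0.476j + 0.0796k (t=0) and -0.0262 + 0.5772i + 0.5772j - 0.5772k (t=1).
0.4377 - 0.4646i - 0.6318j + 0.4398k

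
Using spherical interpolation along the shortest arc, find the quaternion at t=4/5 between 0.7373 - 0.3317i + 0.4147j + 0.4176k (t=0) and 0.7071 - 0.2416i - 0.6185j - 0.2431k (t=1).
0.835 - 0.3068i - 0.4443j - 0.1059k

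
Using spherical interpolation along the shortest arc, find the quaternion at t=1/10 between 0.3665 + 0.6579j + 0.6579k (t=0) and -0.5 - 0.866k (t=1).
0.39 + 0.6022j + 0.6966k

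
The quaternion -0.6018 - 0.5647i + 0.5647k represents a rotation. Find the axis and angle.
axis = (-√2/2, 0, √2/2), θ = 254°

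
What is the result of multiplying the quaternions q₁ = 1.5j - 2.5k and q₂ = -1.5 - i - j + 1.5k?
5.25 - 0.25i + 0.25j + 5.25k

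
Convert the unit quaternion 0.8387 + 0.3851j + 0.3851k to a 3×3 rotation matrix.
[[0.4068, -0.646, 0.646], [0.646, 0.7034, 0.2966], [-0.646, 0.2966, 0.7034]]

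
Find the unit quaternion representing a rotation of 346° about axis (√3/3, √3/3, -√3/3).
-0.9925 + 0.0704i + 0.0704j - 0.0704k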